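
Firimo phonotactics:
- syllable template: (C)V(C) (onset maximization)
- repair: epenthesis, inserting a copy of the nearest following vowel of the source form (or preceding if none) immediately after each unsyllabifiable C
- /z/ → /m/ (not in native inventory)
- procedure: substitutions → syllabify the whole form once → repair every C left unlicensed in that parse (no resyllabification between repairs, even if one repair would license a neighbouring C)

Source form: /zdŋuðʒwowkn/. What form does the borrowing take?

muduŋuðʒowowkono

Substitution: /z/ → /m/, giving /mdŋuðʒwowkn/.
The consonants /m/, /d/, /ʒ/, /k/, /n/ cannot be parsed into a legal (C)V(C) syllable (at most one coda consonant is licensed; onsets are limited to one consonant).
Epenthesis after each stranded consonant: /m/ → /mu/, /d/ → /du/, /ʒ/ → /ʒo/, /k/ → /ko/, /n/ → /no/.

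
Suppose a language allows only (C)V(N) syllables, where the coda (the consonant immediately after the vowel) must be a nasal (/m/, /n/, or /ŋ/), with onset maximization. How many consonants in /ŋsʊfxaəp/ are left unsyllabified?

The consonants /ŋ/, /f/, /p/ cannot be parsed into a legal (C)V(N) syllable (only a nasal (/m/, /n/, or /ŋ/) is licensed in coda position; onsets are limited to one consonant).

3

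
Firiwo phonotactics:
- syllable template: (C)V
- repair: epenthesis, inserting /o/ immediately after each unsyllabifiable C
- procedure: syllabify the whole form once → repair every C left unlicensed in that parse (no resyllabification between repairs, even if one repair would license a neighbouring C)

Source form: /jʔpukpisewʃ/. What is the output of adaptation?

joʔopukopisewoʃo

The consonants /j/, /ʔ/, /k/, /w/, /ʃ/ cannot be parsed into a legal (C)V syllable (no codas are permitted; onsets are limited to one consonant).
Epenthesis after each stranded consonant: /j/ → /jo/, /ʔ/ → /ʔo/, /k/ → /ko/, /w/ → /wo/, /ʃ/ → /ʃo/.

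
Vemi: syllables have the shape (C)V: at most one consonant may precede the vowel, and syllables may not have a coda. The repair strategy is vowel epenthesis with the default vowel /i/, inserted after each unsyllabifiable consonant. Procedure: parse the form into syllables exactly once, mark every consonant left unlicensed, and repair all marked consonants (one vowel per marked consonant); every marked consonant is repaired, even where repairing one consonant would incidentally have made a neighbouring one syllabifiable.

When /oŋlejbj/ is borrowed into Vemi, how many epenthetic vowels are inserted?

The unsyllabifiable consonants are /ŋ/, /j/, /b/, /j/; each receives one epenthetic vowel.

4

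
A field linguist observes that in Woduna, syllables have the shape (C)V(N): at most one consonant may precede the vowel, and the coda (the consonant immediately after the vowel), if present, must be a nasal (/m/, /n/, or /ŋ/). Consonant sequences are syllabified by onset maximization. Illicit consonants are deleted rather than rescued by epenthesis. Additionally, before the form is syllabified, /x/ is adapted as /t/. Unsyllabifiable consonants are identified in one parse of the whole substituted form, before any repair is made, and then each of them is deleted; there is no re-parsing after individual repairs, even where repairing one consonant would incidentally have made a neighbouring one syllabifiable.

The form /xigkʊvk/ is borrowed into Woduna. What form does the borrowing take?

tikʊ

Substitution: /x/ → /t/, giving /tigkʊvk/.
Syllabifying with onset maximization leaves /g/, /v/, /k/ stranded (only a nasal (/m/, /n/, or /ŋ/) is licensed in coda position; onsets are limited to one consonant).
Each unlicensed consonant is deleted: /g/, /v/, /k/.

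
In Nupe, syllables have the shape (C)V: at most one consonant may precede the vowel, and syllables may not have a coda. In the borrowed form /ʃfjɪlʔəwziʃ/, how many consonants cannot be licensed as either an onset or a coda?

Under (C)V, the unsyllabifiable consonants are /ʃ/, /f/, /l/, /w/, /ʃ/ (no codas are permitted; onsets are limited to one consonant).

5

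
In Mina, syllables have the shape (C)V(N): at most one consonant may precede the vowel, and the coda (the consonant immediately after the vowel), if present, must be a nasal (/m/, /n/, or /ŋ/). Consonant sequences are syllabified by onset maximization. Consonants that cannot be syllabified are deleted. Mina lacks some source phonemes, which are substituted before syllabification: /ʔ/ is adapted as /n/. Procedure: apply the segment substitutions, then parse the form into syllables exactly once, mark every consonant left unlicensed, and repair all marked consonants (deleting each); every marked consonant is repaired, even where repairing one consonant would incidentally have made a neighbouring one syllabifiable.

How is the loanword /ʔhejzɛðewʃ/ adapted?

Substitution: /ʔ/ → /n/, giving /nhejzɛðewʃ/.
The consonants /n/, /j/, /w/, /ʃ/ cannot be parsed into a legal (C)V(N) syllable (only a nasal (/m/, /n/, or /ŋ/) is licensed in coda position; onsets are limited to one consonant).
Deletion applies to /n/, /j/, /w/, /ʃ/.

hezɛðe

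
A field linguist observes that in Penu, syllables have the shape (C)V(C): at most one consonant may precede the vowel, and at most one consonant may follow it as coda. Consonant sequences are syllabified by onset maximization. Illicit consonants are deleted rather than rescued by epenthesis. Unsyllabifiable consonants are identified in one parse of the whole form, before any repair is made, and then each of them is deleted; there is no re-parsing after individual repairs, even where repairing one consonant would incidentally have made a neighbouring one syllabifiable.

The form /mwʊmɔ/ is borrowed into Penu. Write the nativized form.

Syllabifying with onset maximization leaves /m/ stranded (at most one coda consonant is licensed; onsets are limited to one consonant).
Deletion applies to /m/.

wʊmɔ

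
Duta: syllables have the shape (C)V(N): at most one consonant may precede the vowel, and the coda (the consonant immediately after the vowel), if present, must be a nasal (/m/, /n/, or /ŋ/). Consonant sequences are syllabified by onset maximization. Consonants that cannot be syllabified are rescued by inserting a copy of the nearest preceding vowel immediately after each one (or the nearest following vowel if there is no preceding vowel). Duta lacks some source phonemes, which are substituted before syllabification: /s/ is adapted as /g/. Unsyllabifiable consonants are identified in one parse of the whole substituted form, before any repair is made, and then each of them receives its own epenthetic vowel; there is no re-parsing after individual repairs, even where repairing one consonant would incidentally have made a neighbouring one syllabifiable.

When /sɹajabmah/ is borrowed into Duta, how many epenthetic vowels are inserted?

3

After substitution the input is /gɹajabmah/.
The unsyllabifiable consonants are /g/, /b/, /h/; each receives one epenthetic vowel.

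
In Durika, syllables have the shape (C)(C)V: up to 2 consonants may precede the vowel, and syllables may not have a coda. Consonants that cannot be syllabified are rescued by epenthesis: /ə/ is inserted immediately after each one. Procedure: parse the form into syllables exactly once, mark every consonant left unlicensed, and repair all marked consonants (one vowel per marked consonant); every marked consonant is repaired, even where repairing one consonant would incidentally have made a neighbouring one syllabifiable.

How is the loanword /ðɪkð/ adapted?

ðɪkəðə

Syllabifying with onset maximization leaves /k/, /ð/ stranded (no codas are permitted; onsets may contain at most 2 consonants).
Each unlicensed consonant becomes the onset of a new syllable: /k/ → /kə/, /ð/ → /ðə/.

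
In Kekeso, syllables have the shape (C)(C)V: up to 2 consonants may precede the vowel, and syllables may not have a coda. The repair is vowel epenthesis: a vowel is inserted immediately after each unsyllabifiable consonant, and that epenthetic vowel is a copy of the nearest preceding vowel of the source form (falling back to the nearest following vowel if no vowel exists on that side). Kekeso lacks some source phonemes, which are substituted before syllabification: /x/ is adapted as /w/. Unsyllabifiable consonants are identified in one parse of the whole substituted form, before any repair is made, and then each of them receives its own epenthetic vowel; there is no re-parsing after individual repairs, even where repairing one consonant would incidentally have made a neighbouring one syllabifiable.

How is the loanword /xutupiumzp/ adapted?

Substitution: /x/ → /w/, giving /wutupiumzp/.
The consonants /m/, /z/, /p/ cannot be parsed into a legal (C)(C)V syllable (no codas are permitted; onsets may contain at most 2 consonants).
Epenthesis after each stranded consonant: /m/ → /mu/, /z/ → /zu/, /p/ → /pu/.

wutupiumuzupu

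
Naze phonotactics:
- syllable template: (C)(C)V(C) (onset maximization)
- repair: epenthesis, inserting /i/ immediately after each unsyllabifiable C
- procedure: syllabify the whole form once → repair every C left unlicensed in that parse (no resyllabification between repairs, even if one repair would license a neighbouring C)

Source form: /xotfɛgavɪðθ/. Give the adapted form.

Under (C)(C)V(C), the unsyllabifiable consonants are /θ/ (at most one coda consonant is licensed; onsets may contain at most 2 consonants).
Each unlicensed consonant becomes the onset of a new syllable: /θ/ → /θi/.

xotfɛgavɪðθi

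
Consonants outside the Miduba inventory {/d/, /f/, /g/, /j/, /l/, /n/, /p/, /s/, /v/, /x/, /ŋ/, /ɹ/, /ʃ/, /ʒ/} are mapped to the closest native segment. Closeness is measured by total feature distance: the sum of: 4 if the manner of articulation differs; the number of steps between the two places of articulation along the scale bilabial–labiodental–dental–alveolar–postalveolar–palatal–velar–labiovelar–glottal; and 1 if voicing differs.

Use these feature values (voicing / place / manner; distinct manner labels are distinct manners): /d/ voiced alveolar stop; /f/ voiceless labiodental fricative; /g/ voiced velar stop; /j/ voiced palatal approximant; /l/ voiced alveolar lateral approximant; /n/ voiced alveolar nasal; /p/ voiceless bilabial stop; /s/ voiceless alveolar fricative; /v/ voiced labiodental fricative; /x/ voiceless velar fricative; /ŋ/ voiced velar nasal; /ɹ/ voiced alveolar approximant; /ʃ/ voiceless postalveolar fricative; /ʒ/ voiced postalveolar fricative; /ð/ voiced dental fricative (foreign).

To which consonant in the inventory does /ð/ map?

/v/ is closest: same manner (fricative), place distance 1 (dental→labiodental), same voicing; total 1. Next closest is /f/ at distance 2.

v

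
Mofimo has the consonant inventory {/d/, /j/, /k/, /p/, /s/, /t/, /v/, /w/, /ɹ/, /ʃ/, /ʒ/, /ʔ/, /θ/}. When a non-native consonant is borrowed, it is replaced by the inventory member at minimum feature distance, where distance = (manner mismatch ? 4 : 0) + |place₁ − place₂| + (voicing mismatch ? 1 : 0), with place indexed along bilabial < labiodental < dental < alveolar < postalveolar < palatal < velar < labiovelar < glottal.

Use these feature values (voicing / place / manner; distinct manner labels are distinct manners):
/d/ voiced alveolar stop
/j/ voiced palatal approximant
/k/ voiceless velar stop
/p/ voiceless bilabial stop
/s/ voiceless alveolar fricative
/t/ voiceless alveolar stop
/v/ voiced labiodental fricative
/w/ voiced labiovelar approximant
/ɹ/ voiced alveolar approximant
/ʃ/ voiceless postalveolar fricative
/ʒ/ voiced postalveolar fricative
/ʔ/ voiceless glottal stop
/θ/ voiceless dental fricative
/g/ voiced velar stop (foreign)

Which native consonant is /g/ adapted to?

/k/ is closest: same manner (stop), place distance 0 (velar→velar), voicing differs (+1); total 1. Next closest is /d/ at distance 3.

k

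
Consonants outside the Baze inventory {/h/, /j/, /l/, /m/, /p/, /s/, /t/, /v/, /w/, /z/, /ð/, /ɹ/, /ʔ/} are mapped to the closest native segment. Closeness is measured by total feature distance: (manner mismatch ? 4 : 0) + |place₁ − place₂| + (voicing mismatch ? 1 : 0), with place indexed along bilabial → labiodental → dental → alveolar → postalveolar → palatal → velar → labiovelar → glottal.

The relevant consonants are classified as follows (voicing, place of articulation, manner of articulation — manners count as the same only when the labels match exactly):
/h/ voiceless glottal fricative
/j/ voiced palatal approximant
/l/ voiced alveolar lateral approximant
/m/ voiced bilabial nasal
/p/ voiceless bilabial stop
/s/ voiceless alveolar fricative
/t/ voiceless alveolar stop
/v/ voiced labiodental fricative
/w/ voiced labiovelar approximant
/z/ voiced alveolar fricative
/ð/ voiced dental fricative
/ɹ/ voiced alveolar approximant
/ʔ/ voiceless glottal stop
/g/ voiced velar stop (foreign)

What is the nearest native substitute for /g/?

ʔ

/ʔ/ is closest: same manner (stop), place distance 2 (velar→glottal), voicing differs (+1); total 3. Next closest is /t/ at distance 4.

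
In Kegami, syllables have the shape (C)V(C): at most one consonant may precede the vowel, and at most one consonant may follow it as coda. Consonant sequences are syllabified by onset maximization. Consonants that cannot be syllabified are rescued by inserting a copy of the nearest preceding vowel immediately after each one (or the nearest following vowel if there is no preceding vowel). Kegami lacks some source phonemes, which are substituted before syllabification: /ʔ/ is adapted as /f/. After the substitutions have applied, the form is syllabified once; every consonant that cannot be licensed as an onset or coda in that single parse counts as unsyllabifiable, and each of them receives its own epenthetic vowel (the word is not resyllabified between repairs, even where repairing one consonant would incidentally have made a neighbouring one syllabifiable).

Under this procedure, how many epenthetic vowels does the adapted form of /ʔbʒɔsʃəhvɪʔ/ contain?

2

After substitution the input is /fbʒɔsʃəhvɪf/.
The unsyllabifiable consonants are /f/, /b/; each receives one epenthetic vowel.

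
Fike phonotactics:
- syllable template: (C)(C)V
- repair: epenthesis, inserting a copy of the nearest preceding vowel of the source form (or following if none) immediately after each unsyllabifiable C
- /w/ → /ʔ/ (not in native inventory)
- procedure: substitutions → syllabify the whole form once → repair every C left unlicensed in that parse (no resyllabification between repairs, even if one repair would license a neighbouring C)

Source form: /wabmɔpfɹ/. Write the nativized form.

ʔabmɔpɔfɔɹɔ

Substitution: /w/ → /ʔ/, giving /ʔabmɔpfɹ/.
The consonants /p/, /f/, /ɹ/ cannot be parsed into a legal (C)(C)V syllable (no codas are permitted; onsets may contain at most 2 consonants).
Epenthesis after each stranded consonant: /p/ → /pɔ/, /f/ → /fɔ/, /ɹ/ → /ɹɔ/.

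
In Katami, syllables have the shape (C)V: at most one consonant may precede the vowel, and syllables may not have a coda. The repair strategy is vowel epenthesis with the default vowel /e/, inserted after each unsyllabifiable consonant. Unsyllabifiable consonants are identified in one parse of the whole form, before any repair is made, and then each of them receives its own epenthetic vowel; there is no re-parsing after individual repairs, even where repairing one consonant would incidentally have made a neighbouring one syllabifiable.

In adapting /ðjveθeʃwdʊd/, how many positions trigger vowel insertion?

The unsyllabifiable consonants are /ð/, /j/, /ʃ/, /w/, /d/; each receives one epenthetic vowel.

5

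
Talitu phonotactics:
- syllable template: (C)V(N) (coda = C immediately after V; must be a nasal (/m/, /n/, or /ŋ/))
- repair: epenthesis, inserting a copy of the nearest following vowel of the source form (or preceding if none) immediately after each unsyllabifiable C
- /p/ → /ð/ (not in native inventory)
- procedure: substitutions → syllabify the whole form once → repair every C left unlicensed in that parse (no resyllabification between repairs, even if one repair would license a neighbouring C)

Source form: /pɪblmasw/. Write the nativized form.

ðɪbalamasawa

Substitution: /p/ → /ð/, giving /ðɪblmasw/.
Syllabifying with onset maximization leaves /b/, /l/, /s/, /w/ stranded (only a nasal (/m/, /n/, or /ŋ/) is licensed in coda position; onsets are limited to one consonant).
Each unlicensed consonant becomes the onset of a new syllable: /b/ → /ba/, /l/ → /la/, /s/ → /sa/, /w/ → /wa/.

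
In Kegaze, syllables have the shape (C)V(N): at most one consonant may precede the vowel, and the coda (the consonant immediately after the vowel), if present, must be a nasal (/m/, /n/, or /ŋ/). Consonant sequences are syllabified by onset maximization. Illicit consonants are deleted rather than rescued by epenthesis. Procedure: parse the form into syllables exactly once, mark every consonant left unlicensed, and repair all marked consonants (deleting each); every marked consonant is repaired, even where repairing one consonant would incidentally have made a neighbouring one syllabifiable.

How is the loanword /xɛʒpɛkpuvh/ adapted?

xɛpɛpu

Under (C)V(N), the unsyllabifiable consonants are /ʒ/, /k/, /v/, /h/ (only a nasal (/m/, /n/, or /ŋ/) is licensed in coda position; onsets are limited to one consonant).
Each unlicensed consonant is deleted: /ʒ/, /k/, /v/, /h/.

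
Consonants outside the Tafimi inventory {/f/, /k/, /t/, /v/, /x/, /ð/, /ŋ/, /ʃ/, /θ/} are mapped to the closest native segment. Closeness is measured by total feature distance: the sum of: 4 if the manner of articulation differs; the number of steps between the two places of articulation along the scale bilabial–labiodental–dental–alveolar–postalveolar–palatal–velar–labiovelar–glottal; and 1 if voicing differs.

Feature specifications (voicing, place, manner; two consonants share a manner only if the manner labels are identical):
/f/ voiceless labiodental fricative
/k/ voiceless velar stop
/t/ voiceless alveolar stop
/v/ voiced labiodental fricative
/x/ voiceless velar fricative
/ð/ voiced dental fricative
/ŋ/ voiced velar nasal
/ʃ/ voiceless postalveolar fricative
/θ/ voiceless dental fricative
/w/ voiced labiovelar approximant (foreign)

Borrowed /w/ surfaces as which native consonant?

ŋ

/ŋ/ is closest: manner differs (approximant→nasal, +4), place distance 1 (labiovelar→velar), same voicing; total 5. Next closest is /k/ at distance 6.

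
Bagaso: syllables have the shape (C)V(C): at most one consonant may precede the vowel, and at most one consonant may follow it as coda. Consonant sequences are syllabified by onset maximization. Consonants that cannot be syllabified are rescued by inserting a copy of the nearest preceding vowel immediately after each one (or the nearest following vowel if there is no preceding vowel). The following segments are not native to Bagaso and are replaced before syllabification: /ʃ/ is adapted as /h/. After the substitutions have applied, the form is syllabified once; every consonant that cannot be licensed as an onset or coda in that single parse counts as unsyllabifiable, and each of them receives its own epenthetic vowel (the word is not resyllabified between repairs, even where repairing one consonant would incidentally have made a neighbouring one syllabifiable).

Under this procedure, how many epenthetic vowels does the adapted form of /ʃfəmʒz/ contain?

After substitution the input is /hfəmʒz/.
The unsyllabifiable consonants are /h/, /ʒ/, /z/; each receives one epenthetic vowel.

3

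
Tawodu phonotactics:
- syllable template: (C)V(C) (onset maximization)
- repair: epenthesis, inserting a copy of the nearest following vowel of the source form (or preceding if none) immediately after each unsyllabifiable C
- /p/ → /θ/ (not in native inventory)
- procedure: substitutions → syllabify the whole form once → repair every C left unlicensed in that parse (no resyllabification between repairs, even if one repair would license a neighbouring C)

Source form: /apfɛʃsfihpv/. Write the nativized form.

aθfɛʃsifihθivi

Substitution: /p/ → /θ/, giving /aθfɛʃsfihθv/.
The consonants /s/, /θ/, /v/ cannot be parsed into a legal (C)V(C) syllable (at most one coda consonant is licensed; onsets are limited to one consonant).
Epenthesis after each stranded consonant: /s/ → /si/, /θ/ → /θi/, /v/ → /vi/.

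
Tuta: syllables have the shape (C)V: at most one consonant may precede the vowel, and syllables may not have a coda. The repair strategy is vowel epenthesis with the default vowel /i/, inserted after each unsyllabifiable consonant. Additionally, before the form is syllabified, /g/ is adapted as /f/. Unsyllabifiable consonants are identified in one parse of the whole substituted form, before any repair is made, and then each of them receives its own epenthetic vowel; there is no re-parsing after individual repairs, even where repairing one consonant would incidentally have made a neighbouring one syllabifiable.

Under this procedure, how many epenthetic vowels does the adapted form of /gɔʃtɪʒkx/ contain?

4

After substitution the input is /fɔʃtɪʒkx/.
The unsyllabifiable consonants are /ʃ/, /ʒ/, /k/, /x/; each receives one epenthetic vowel.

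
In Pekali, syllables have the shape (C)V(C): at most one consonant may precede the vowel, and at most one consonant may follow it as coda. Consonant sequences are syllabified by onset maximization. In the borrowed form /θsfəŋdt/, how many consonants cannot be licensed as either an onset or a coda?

Syllabifying with onset maximization leaves /θ/, /s/, /d/, /t/ stranded (at most one coda consonant is licensed; onsets are limited to one consonant).

4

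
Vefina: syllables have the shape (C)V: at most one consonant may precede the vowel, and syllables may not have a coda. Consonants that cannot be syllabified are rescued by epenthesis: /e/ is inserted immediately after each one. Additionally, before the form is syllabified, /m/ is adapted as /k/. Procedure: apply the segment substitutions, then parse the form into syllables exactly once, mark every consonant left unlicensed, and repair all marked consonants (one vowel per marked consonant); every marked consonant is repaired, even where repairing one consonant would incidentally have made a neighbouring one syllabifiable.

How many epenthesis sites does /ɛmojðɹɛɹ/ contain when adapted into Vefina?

3

After substitution the input is /ɛkojðɹɛɹ/.
The unsyllabifiable consonants are /j/, /ð/, /ɹ/; each receives one epenthetic vowel.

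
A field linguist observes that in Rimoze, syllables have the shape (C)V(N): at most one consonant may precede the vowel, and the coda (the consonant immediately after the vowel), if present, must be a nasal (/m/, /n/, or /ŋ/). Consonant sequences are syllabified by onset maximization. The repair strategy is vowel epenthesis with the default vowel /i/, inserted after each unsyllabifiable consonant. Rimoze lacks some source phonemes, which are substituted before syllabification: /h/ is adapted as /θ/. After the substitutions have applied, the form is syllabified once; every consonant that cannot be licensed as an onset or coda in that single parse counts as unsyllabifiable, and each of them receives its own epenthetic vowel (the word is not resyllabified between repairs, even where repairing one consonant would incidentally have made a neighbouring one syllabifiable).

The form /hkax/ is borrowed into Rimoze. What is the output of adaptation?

θikaxi

Substitution: /h/ → /θ/, giving /θkax/.
Syllabifying with onset maximization leaves /θ/, /x/ stranded (only a nasal (/m/, /n/, or /ŋ/) is licensed in coda position; onsets are limited to one consonant).
Each unlicensed consonant becomes the onset of a new syllable: /θ/ → /θi/, /x/ → /xi/.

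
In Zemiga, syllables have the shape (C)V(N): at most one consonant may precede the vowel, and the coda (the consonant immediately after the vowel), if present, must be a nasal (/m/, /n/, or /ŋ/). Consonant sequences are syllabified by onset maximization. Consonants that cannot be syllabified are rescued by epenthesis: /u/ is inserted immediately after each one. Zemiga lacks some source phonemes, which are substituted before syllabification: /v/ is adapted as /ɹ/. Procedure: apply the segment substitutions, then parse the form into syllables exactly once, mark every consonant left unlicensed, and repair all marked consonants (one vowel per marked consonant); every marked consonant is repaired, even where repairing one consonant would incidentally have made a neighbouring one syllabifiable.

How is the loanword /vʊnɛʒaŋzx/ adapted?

ɹʊnɛʒaŋzuxu

Substitution: /v/ → /ɹ/, giving /ɹʊnɛʒaŋzx/.
Under (C)V(N), the unsyllabifiable consonants are /z/, /x/ (only a nasal (/m/, /n/, or /ŋ/) is licensed in coda position; onsets are limited to one consonant).
Each unlicensed consonant becomes the onset of a new syllable: /z/ → /zu/, /x/ → /xu/.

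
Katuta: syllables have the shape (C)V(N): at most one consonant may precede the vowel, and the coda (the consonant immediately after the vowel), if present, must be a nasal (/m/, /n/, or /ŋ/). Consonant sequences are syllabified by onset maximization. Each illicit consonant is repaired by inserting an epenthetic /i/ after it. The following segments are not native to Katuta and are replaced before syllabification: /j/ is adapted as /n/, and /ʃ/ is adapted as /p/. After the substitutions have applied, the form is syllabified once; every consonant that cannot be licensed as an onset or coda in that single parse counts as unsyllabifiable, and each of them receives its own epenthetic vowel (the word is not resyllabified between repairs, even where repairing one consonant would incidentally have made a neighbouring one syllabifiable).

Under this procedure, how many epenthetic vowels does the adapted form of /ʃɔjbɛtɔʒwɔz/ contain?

After substitution the input is /pɔnbɛtɔʒwɔz/.
The unsyllabifiable consonants are /ʒ/, /z/; each receives one epenthetic vowel.

2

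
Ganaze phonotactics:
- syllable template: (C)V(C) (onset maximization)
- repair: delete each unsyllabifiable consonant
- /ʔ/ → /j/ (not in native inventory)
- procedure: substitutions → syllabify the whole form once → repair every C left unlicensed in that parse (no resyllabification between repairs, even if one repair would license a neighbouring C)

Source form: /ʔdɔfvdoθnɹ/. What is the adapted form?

dɔfdoθ

Substitution: /ʔ/ → /j/, giving /jdɔfvdoθnɹ/.
Syllabifying with onset maximization leaves /j/, /v/, /n/, /ɹ/ stranded (at most one coda consonant is licensed; onsets are limited to one consonant).
Deleting the stranded consonants removes /j/, /v/, /n/, /ɹ/.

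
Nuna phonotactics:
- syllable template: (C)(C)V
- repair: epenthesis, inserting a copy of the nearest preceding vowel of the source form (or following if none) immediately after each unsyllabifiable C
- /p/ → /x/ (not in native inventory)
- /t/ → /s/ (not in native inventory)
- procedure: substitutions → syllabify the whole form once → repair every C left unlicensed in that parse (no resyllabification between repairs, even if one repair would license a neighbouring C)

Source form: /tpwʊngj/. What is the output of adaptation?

Substitution: /t/ → /s/, /p/ → /x/, giving /sxwʊngj/.
Under (C)(C)V, the unsyllabifiable consonants are /s/, /n/, /g/, /j/ (no codas are permitted; onsets may contain at most 2 consonants).
Each unlicensed consonant becomes the onset of a new syllable: /s/ → /sʊ/, /n/ → /nʊ/, /g/ → /gʊ/, /j/ → /jʊ/.

sʊxwʊnʊgʊjʊ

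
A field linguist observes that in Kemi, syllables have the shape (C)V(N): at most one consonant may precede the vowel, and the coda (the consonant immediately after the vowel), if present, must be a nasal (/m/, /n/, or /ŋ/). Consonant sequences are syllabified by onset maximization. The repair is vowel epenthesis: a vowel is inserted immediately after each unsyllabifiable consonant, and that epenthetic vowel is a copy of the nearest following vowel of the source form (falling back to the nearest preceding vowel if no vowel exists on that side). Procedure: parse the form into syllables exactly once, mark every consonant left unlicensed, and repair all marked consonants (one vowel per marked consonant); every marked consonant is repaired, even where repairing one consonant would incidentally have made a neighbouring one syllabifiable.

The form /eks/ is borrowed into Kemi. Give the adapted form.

Under (C)V(N), the unsyllabifiable consonants are /k/, /s/ (only a nasal (/m/, /n/, or /ŋ/) is licensed in coda position; onsets are limited to one consonant).
Each unlicensed consonant becomes the onset of a new syllable: /k/ → /ke/, /s/ → /se/.

ekese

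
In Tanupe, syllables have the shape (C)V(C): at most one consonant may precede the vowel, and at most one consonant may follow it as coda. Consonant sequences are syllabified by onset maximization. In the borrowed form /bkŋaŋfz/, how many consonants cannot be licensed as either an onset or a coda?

4

Under (C)V(C), the unsyllabifiable consonants are /b/, /k/, /f/, /z/ (at most one coda consonant is licensed; onsets are limited to one consonant).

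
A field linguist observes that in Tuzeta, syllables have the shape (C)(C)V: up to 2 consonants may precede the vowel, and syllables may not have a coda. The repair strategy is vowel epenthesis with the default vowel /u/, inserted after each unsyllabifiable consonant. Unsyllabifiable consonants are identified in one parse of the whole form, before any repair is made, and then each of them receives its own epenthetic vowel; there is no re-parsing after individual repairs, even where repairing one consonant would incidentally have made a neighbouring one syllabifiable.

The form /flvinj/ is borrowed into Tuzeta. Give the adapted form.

fulvinuju

Under (C)(C)V, the unsyllabifiable consonants are /f/, /n/, /j/ (no codas are permitted; onsets may contain at most 2 consonants).
Each unlicensed consonant becomes the onset of a new syllable: /f/ → /fu/, /n/ → /nu/, /j/ → /ju/.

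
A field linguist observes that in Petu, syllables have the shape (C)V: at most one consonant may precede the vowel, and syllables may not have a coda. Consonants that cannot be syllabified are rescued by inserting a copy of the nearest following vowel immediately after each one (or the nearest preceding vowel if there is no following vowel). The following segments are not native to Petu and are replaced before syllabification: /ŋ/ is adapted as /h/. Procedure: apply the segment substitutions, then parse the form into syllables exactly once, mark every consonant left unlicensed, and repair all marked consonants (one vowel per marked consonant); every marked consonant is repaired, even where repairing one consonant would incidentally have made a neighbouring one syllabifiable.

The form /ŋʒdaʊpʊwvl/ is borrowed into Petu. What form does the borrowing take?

Substitution: /ŋ/ → /h/, giving /hʒdaʊpʊwvl/.
Under (C)V, the unsyllabifiable consonants are /h/, /ʒ/, /w/, /v/, /l/ (no codas are permitted; onsets are limited to one consonant).
Each unlicensed consonant becomes the onset of a new syllable: /h/ → /ha/, /ʒ/ → /ʒa/, /w/ → /wʊ/, /v/ → /vʊ/, /l/ → /lʊ/.

haʒadaʊpʊwʊvʊlʊ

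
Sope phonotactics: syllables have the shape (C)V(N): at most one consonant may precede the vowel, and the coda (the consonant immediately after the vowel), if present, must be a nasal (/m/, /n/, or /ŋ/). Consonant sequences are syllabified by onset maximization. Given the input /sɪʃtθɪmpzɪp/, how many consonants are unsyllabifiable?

4

The consonants /ʃ/, /t/, /p/, /p/ cannot be parsed into a legal (C)V(N) syllable (only a nasal (/m/, /n/, or /ŋ/) is licensed in coda position; onsets are limited to one consonant).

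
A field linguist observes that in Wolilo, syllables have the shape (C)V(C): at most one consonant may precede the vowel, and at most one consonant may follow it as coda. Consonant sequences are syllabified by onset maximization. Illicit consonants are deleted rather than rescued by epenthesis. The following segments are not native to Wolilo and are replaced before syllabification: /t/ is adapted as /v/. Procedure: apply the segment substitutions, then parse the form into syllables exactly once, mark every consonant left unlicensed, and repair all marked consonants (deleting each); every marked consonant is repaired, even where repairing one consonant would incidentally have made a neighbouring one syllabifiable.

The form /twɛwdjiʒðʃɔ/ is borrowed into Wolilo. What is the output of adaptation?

wɛwjiʒʃɔ

Substitution: /t/ → /v/, giving /vwɛwdjiʒðʃɔ/.
Syllabifying with onset maximization leaves /v/, /d/, /ð/ stranded (at most one coda consonant is licensed; onsets are limited to one consonant).
Deletion applies to /v/, /d/, /ð/.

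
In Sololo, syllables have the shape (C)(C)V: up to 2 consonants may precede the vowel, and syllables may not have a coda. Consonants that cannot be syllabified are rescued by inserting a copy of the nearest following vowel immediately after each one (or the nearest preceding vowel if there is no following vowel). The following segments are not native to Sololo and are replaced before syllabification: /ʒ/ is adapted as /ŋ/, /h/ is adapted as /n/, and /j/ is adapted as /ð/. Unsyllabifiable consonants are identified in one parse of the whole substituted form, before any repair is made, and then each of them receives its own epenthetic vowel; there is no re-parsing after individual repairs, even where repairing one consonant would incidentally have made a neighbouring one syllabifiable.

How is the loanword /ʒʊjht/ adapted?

ŋʊðʊnʊtʊ

Substitution: /ʒ/ → /ŋ/, /j/ → /ð/, /h/ → /n/, giving /ŋʊðnt/.
Syllabifying with onset maximization leaves /ð/, /n/, /t/ stranded (no codas are permitted; onsets may contain at most 2 consonants).
Epenthesis after each stranded consonant: /ð/ → /ðʊ/, /n/ → /nʊ/, /t/ → /tʊ/.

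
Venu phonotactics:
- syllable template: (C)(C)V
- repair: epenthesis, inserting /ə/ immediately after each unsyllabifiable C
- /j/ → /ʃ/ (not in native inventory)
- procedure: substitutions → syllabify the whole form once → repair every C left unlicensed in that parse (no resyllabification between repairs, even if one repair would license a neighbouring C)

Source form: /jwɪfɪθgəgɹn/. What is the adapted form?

Substitution: /j/ → /ʃ/, giving /ʃwɪfɪθgəgɹn/.
Under (C)(C)V, the unsyllabifiable consonants are /g/, /ɹ/, /n/ (no codas are permitted; onsets may contain at most 2 consonants).
Inserting the epenthetic vowel yields /g/ → /gə/, /ɹ/ → /ɹə/, /n/ → /nə/.

ʃwɪfɪθgəgəɹənə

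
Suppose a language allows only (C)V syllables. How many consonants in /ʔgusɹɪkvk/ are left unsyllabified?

The consonants /ʔ/, /s/, /k/, /v/, /k/ cannot be parsed into a legal (C)V syllable (no codas are permitted; onsets are limited to one consonant).

5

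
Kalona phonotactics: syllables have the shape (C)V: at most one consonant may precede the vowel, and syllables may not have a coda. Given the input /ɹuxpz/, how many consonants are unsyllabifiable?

3

Under (C)V, the unsyllabifiable consonants are /x/, /p/, /z/ (no codas are permitted; onsets are limited to one consonant).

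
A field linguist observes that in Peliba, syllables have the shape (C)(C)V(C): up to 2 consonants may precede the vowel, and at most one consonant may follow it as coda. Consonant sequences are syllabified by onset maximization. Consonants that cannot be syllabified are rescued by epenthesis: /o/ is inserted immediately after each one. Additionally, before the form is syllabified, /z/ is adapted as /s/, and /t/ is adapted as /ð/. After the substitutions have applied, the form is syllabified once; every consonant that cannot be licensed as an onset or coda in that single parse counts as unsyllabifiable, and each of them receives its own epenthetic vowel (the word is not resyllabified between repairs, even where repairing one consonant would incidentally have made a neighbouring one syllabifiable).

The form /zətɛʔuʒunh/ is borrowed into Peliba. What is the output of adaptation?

səðɛʔuʒunho

Substitution: /z/ → /s/, /t/ → /ð/, giving /səðɛʔuʒunh/.
Under (C)(C)V(C), the unsyllabifiable consonants are /h/ (at most one coda consonant is licensed; onsets may contain at most 2 consonants).
Inserting the epenthetic vowel yields /h/ → /ho/.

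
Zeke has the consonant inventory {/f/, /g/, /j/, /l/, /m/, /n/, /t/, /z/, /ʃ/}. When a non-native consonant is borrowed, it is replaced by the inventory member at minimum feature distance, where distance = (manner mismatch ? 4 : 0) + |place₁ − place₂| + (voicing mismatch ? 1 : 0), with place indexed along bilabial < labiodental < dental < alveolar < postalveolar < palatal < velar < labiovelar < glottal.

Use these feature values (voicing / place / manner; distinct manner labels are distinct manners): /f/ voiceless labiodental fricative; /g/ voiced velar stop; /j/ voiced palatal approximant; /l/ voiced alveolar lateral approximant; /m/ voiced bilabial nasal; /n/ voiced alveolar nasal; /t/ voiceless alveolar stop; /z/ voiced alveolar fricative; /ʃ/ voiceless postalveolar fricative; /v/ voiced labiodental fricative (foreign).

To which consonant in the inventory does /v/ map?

f

/f/ is closest: same manner (fricative), place distance 0 (labiodental→labiodental), voicing differs (+1); total 1. Next closest is /z/ at distance 2.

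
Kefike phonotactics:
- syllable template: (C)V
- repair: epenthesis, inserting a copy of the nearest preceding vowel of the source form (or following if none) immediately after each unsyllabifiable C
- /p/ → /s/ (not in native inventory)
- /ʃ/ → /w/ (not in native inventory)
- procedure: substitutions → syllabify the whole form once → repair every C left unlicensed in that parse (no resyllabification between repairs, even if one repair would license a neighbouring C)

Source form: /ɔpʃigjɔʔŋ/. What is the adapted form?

ɔsɔwigijɔʔɔŋɔ

Substitution: /p/ → /s/, /ʃ/ → /w/, giving /ɔswigjɔʔŋ/.
The consonants /s/, /g/, /ʔ/, /ŋ/ cannot be parsed into a legal (C)V syllable (no codas are permitted; onsets are limited to one consonant).
Each unlicensed consonant becomes the onset of a new syllable: /s/ → /sɔ/, /g/ → /gi/, /ʔ/ → /ʔɔ/, /ŋ/ → /ŋɔ/.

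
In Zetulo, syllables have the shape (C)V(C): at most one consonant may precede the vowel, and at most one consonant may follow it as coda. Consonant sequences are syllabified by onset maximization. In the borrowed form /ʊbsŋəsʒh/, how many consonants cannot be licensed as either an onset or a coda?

3

Under (C)V(C), the unsyllabifiable consonants are /s/, /ʒ/, /h/ (at most one coda consonant is licensed; onsets are limited to one consonant).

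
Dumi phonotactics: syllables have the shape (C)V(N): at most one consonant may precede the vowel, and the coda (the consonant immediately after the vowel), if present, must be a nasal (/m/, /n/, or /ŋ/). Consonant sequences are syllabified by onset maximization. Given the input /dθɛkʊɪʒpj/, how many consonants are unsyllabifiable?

4

The consonants /d/, /ʒ/, /p/, /j/ cannot be parsed into a legal (C)V(N) syllable (only a nasal (/m/, /n/, or /ŋ/) is licensed in coda position; onsets are limited to one consonant).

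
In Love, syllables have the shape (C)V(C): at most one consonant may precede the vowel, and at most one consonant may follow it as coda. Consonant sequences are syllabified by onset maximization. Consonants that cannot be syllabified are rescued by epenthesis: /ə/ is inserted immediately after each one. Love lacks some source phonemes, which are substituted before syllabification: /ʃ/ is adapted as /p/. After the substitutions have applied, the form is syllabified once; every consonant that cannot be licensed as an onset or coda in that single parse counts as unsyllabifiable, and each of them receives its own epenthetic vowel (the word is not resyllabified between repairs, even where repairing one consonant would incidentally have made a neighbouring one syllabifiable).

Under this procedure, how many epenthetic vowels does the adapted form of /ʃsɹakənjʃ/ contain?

After substitution the input is /psɹakənjp/.
The unsyllabifiable consonants are /p/, /s/, /j/, /p/; each receives one epenthetic vowel.

4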